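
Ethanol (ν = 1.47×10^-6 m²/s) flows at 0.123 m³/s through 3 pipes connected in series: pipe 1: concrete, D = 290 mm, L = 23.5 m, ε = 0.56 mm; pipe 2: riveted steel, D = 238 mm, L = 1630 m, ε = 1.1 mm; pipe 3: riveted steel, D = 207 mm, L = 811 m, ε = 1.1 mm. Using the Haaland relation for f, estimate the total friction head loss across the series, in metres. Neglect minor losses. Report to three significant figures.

Pipe 1: V = 1.862 m/s, Re = 3.67×10^5, ε/D = 0.00193, f = 0.02370, h_1 = f(L/D)V²/2g = 0.3394 m
Pipe 2: V = 2.765 m/s, Re = 4.48×10^5, ε/D = 0.00462, f = 0.02992, h_2 = f(L/D)V²/2g = 79.84 m
Pipe 3: V = 3.655 m/s, Re = 5.15×10^5, ε/D = 0.00531, f = 0.03116, h_3 = f(L/D)V²/2g = 83.12 m
Series → Q common, losses add: H = Σh = 163.3 m

H ≈ 163 m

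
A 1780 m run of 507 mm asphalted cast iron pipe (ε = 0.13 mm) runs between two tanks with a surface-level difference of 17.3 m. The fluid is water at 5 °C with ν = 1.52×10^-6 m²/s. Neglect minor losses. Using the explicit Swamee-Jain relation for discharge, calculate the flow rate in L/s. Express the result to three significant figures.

Swamee-Jain (Type II): Q = -0.965·√(gD⁵h_f/L)·ln[ε/(3.7D) + √(3.17ν²L/(gD³h_f))]
√(gD⁵h_f/L) = √(9.81·0.507⁵·17.3/1780) = 0.05652
ε/(3.7D) = 6.93×10^-5; √(3.17ν²L/(gD³h_f)) = 2.43×10^-5
Q = -0.965·0.05652·ln(9.358×10^-5) = 0.5059 m³/s
Check: V = 2.51 m/s, Re = 8.36×10^5, f = 0.01549, h_f = 17.4 m ≈ 17.3 m ✓

Q ≈ 506 L/s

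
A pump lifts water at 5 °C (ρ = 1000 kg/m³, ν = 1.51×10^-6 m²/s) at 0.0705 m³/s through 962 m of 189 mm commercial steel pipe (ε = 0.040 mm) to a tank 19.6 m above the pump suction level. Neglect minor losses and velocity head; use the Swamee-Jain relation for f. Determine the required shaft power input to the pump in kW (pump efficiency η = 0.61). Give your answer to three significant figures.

V = 4Q/(πD²) = 2.513 m/s; Re = 3.15×10^5; ε/D = 2.12×10^-4; f = 0.01632
h_f = f(L/D)V²/2g = 26.73 m
Total head H = z + h_f = 19.6 + 26.73 = 46.33 m
P_hyd = ρgQH = 1000·9.81·0.0705·46.33 = 32.05 kW
P_shaft = P_hyd/η = 32.05/0.61 = 52.53 kW

P_shaft ≈ 52.5 kW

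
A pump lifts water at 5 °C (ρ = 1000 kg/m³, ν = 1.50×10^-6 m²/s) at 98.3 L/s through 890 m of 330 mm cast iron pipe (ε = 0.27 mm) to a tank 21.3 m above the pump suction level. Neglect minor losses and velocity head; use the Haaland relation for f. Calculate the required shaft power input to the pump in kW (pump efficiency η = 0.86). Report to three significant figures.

V = 4Q/(πD²) = 1.149 m/s; Re = 2.53×10^5; ε/D = 8.18×10^-4; f = 0.01989
h_f = f(L/D)V²/2g = 3.611 m
Total head H = z + h_f = 21.3 + 3.611 = 24.91 m
P_hyd = ρgQH = 1000·9.81·0.0983·24.91 = 24.02 kW
P_shaft = P_hyd/η = 24.02/0.86 = 27.93 kW

P_shaft ≈ 27.9 kW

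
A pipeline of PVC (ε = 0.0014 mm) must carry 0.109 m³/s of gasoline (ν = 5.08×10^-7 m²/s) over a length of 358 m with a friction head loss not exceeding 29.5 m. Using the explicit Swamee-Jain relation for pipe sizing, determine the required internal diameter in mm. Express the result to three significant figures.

D ≈ 168 mm

Swamee-Jain (Type III): D = 0.66·[ε^1.25·(LQ²/(gh_f))^4.75 + ν·Q^9.4·(L/(gh_f))^5.2]^0.04
LQ²/(gh_f) = 0.01470; L/(gh_f) = 1.237
Term 1 = ε^1.25·(…)^4.75 = 9.49×10^-17; Term 2 = ν·Q^9.4·(…)^5.2 = 1.37×10^-15
D = 0.66·(9.49×10^-17 + 1.37×10^-15)^0.04 = 0.1684 m = 168 mm
Check: V = 4.90 m/s, Re = 1.62×10^6, f = 0.01099, h_f = 28.6 m ≈ 29.5 m ✓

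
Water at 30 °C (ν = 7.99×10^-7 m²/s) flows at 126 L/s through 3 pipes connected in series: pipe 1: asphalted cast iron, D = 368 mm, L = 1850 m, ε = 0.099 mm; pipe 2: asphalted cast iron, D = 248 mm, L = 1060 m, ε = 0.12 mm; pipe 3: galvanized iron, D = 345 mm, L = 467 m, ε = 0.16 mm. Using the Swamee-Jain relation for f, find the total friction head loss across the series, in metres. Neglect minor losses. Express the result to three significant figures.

Pipe 1: V = 1.185 m/s, Re = 5.46×10^5, ε/D = 2.69×10^-4, f = 0.01602, h_1 = f(L/D)V²/2g = 5.761 m
Pipe 2: V = 2.608 m/s, Re = 8.10×10^5, ε/D = 4.84×10^-4, f = 0.01731, h_2 = f(L/D)V²/2g = 25.66 m
Pipe 3: V = 1.348 m/s, Re = 5.82×10^5, ε/D = 4.64×10^-4, f = 0.01741, h_3 = f(L/D)V²/2g = 2.183 m
Series → Q common, losses add: H = Σh = 33.60 m

H ≈ 33.6 m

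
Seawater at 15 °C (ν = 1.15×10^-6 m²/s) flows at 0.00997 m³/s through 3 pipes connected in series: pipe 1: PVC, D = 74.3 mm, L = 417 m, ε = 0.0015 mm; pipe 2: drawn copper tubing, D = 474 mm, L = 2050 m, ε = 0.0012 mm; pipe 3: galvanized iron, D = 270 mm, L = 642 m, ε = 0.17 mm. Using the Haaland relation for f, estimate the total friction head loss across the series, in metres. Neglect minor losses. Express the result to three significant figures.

Pipe 1: V = 2.299 m/s, Re = 1.49×10^5, ε/D = 2.02×10^-5, f = 0.01654, h_1 = f(L/D)V²/2g = 25.02 m
Pipe 2: V = 0.05650 m/s, Re = 2.33×10^4, ε/D = 2.53×10^-6, f = 0.02480, h_2 = f(L/D)V²/2g = 0.01745 m
Pipe 3: V = 0.1741 m/s, Re = 4.09×10^4, ε/D = 6.30×10^-4, f = 0.02342, h_3 = f(L/D)V²/2g = 0.08606 m
Series → Q common, losses add: H = Σh = 25.12 m

H ≈ 25.1 m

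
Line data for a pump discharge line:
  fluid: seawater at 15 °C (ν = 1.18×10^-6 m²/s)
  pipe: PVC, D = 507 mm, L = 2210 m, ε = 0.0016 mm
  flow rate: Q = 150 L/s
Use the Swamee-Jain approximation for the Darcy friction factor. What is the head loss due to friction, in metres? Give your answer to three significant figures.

h_f ≈ 1.75 m

V = 4Q/(πD²) = 4·0.150/(π·0.507²) = 0.7430 m/s
Re = VD/ν = 0.7430·0.507/1.18×10^-6 = 3.19×10^5 → turbulent
ε/D = 0.0016/507 = 3.16×10^-6
Swamee-Jain: f = 0.01425
h_f = f(L/D)V²/(2g) = 0.01425·(2210/0.507)·0.7430²/(2·9.81) = 1.747 m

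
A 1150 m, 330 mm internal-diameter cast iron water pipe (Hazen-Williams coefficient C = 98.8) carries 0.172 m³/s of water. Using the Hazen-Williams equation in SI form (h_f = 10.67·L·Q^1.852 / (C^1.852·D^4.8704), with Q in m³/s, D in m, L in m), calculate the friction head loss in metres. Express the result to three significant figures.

h_f ≈ 21.1 m

h_f = 10.67·1150·0.172^1.852 / (98.8^1.852·0.330^4.8704) = 21.08 m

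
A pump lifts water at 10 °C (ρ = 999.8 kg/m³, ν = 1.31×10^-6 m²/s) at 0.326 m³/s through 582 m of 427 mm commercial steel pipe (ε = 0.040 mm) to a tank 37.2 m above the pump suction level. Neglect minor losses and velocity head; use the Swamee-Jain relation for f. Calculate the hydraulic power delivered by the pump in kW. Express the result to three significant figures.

P_hyd ≈ 135 kW

V = 4Q/(πD²) = 2.277 m/s; Re = 7.42×10^5; ε/D = 9.37×10^-5; f = 0.01379
h_f = f(L/D)V²/2g = 4.964 m
Total head H = z + h_f = 37.2 + 4.964 = 42.16 m
P_hyd = ρgQH = 999.8·9.81·0.326·42.16 = 134.8 kW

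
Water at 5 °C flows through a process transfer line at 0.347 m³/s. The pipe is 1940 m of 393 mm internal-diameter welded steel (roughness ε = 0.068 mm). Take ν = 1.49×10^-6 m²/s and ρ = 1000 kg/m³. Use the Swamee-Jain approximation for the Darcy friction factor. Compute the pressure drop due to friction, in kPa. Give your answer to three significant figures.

Δp ≈ 298 kPa

V = 4Q/(πD²) = 4·0.347/(π·0.393²) = 2.861 m/s
Re = VD/ν = 2.861·0.393/1.49×10^-6 = 7.55×10^5 → turbulent
ε/D = 0.068/393 = 1.73×10^-4
Swamee-Jain: f = 0.01474
h_f = f(L/D)V²/(2g) = 0.01474·(1940/0.393)·2.861²/(2·9.81) = 30.35 m
Δp = ρg·h_f = 1000·9.81·30.35 = 297.8 kPa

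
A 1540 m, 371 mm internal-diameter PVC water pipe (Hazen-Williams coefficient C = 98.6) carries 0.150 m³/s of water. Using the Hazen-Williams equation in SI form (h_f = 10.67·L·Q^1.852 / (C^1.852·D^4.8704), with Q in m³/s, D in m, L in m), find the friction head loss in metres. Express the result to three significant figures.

h_f ≈ 12.4 m

h_f = 10.67·1540·0.150^1.852 / (98.6^1.852·0.371^4.8704) = 12.43 m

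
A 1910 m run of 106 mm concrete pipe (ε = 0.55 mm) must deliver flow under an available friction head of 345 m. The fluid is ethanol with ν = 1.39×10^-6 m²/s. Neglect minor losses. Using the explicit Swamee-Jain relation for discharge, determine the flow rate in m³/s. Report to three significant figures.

Swamee-Jain (Type II): Q = -0.965·√(gD⁵h_f/L)·ln[ε/(3.7D) + √(3.17ν²L/(gD³h_f))]
√(gD⁵h_f/L) = √(9.81·0.106⁵·345/1910) = 0.004870
ε/(3.7D) = 0.00140; √(3.17ν²L/(gD³h_f)) = 5.39×10^-5
Q = -0.965·0.004870·ln(0.001456) = 0.03069 m³/s
Check: V = 3.48 m/s, Re = 2.65×10^5, f = 0.03121, h_f = 347 m ≈ 345 m ✓

Q ≈ 0.0307 m³/s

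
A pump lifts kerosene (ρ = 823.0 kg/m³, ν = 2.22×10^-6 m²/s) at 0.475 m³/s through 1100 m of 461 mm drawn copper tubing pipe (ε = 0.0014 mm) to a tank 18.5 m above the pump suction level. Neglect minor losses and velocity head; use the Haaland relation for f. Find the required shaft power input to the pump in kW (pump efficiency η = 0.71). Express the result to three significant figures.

V = 4Q/(πD²) = 2.846 m/s; Re = 5.91×10^5; ε/D = 3.04×10^-6; f = 0.01272
h_f = f(L/D)V²/2g = 12.53 m
Total head H = z + h_f = 18.5 + 12.53 = 31.03 m
P_hyd = ρgQH = 823.0·9.81·0.475·31.03 = 119.0 kW
P_shaft = P_hyd/η = 119.0/0.71 = 167.6 kW

P_shaft ≈ 168 kW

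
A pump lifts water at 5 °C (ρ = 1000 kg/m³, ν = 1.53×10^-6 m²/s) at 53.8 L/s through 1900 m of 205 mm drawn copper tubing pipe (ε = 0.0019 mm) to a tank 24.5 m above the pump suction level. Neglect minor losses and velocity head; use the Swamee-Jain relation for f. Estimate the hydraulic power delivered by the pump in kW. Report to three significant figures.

P_hyd ≈ 23.1 kW

V = 4Q/(πD²) = 1.630 m/s; Re = 2.18×10^5; ε/D = 9.27×10^-6; f = 0.01536
h_f = f(L/D)V²/2g = 19.28 m
Total head H = z + h_f = 24.5 + 19.28 = 43.78 m
P_hyd = ρgQH = 1000·9.81·0.0538·43.78 = 23.10 kW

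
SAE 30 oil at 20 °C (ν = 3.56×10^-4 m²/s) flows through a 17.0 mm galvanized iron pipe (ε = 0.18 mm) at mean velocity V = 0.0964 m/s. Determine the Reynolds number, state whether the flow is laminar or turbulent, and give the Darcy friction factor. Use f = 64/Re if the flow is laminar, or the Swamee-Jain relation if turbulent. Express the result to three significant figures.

Re ≈ 4.60; laminar; f = 64/Re ≈ 13.9

Re = VD/ν = 0.09640·0.0170/3.56×10^-4 = 4.60
Re < 2300 → laminar → f = 64/Re = 13.90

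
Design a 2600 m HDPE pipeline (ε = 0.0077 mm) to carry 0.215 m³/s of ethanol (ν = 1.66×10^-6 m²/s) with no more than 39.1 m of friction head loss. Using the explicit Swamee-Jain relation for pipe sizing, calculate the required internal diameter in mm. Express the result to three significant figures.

D ≈ 325 mm

Swamee-Jain (Type III): D = 0.66·[ε^1.25·(LQ²/(gh_f))^4.75 + ν·Q^9.4·(L/(gh_f))^5.2]^0.04
LQ²/(gh_f) = 0.3133; L/(gh_f) = 6.778
Term 1 = ε^1.25·(…)^4.75 = 1.64×10^-9; Term 2 = ν·Q^9.4·(…)^5.2 = 1.85×10^-8
D = 0.66·(1.64×10^-9 + 1.85×10^-8)^0.04 = 0.3249 m = 325 mm
Check: V = 2.59 m/s, Re = 5.08×10^5, f = 0.01343, h_f = 36.9 m ≈ 39.1 m ✓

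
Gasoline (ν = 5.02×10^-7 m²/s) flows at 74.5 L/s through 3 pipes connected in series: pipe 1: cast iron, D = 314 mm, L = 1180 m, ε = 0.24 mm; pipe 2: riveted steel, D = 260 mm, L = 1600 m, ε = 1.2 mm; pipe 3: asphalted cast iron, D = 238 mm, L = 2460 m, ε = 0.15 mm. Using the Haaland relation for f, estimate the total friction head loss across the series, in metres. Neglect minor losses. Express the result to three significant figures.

Pipe 1: V = 0.9621 m/s, Re = 6.02×10^5, ε/D = 7.64×10^-4, f = 0.01898, h_1 = f(L/D)V²/2g = 3.364 m
Pipe 2: V = 1.403 m/s, Re = 7.27×10^5, ε/D = 0.00462, f = 0.02983, h_2 = f(L/D)V²/2g = 18.42 m
Pipe 3: V = 1.675 m/s, Re = 7.94×10^5, ε/D = 6.30×10^-4, f = 0.01810, h_3 = f(L/D)V²/2g = 26.74 m
Series → Q common, losses add: H = Σh = 48.53 m

H ≈ 48.5 m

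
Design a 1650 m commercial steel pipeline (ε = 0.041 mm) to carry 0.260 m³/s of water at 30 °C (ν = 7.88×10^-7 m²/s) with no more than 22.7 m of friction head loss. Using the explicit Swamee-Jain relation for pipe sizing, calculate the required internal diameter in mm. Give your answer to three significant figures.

D ≈ 357 mm

Swamee-Jain (Type III): D = 0.66·[ε^1.25·(LQ²/(gh_f))^4.75 + ν·Q^9.4·(L/(gh_f))^5.2]^0.04
LQ²/(gh_f) = 0.5009; L/(gh_f) = 7.410
Term 1 = ε^1.25·(…)^4.75 = 1.23×10^-7; Term 2 = ν·Q^9.4·(…)^5.2 = 8.32×10^-8
D = 0.66·(1.23×10^-7 + 8.32×10^-8)^0.04 = 0.3565 m = 357 mm
Check: V = 2.60 m/s, Re = 1.18×10^6, f = 0.01356, h_f = 21.7 m ≈ 22.7 m ✓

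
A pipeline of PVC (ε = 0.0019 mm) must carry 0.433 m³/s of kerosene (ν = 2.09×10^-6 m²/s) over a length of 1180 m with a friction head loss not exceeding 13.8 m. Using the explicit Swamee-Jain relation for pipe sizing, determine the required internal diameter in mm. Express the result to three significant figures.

Swamee-Jain (Type III): D = 0.66·[ε^1.25·(LQ²/(gh_f))^4.75 + ν·Q^9.4·(L/(gh_f))^5.2]^0.04
LQ²/(gh_f) = 1.634; L/(gh_f) = 8.716
Term 1 = ε^1.25·(…)^4.75 = 7.27×10^-7; Term 2 = ν·Q^9.4·(…)^5.2 = 6.21×10^-5
D = 0.66·(7.27×10^-7 + 6.21×10^-5)^0.04 = 0.4482 m = 448 mm
Check: V = 2.74 m/s, Re = 5.89×10^5, f = 0.01279, h_f = 12.9 m ≈ 13.8 m ✓

D ≈ 448 mm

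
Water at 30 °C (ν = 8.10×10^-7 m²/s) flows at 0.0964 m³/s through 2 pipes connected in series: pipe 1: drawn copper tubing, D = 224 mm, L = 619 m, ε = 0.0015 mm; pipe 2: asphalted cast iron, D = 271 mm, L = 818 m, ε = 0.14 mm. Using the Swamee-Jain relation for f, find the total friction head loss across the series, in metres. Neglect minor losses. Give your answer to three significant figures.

H ≈ 18.2 m

Pipe 1: V = 2.446 m/s, Re = 6.76×10^5, ε/D = 6.70×10^-6, f = 0.01254, h_1 = f(L/D)V²/2g = 10.57 m
Pipe 2: V = 1.671 m/s, Re = 5.59×10^5, ε/D = 5.17×10^-4, f = 0.01779, h_2 = f(L/D)V²/2g = 7.643 m
Series → Q common, losses add: H = Σh = 18.21 m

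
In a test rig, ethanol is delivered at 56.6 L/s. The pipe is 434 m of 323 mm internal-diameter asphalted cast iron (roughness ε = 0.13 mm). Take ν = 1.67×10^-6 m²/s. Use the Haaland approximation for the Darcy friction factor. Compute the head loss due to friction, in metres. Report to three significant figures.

h_f ≈ 0.618 m

V = 4Q/(πD²) = 4·0.0566/(π·0.323²) = 0.6908 m/s
Re = VD/ν = 0.6908·0.323/1.67×10^-6 = 1.34×10^5 → turbulent
ε/D = 0.13/323 = 4.02×10^-4
Haaland: f = 0.01892
h_f = f(L/D)V²/(2g) = 0.01892·(434/0.323)·0.6908²/(2·9.81) = 0.6184 m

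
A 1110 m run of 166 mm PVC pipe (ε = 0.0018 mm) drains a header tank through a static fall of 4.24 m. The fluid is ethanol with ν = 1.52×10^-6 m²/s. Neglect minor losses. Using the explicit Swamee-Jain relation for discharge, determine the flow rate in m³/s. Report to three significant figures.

Q ≈ 0.0178 m³/s

Swamee-Jain (Type II): Q = -0.965·√(gD⁵h_f/L)·ln[ε/(3.7D) + √(3.17ν²L/(gD³h_f))]
√(gD⁵h_f/L) = √(9.81·0.166⁵·4.24/1110) = 0.002173
ε/(3.7D) = 2.93×10^-6; √(3.17ν²L/(gD³h_f)) = 2.07×10^-4
Q = -0.965·0.002173·ln(2.096×10^-4) = 0.01776 m³/s
Check: V = 0.821 m/s, Re = 8.96×10^4, f = 0.01834, h_f = 4.21 m ≈ 4.24 m ✓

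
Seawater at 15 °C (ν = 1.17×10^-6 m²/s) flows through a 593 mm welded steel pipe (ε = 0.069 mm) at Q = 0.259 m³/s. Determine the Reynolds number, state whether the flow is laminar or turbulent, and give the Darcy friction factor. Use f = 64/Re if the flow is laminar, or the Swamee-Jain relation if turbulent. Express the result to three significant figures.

Re ≈ 4.75×10^5; turbulent; f ≈ 0.0147

V = 4Q/(πD²) = 0.9378 m/s
Re = VD/ν = 0.9378·0.593/1.17×10^-6 = 4.75×10^5
Re > 4000 → turbulent; ε/D = 1.16×10^-4
Swamee-Jain: f = 0.01474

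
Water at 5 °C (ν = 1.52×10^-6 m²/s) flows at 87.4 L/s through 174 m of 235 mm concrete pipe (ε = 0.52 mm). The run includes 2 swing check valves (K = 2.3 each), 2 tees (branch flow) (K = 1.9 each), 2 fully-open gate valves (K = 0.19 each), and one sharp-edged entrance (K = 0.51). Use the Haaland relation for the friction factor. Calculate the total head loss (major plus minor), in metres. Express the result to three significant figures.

H_L ≈ 5.69 m

V = 4Q/(πD²) = 2.015 m/s; V²/2g = 0.2070 m
Re = 3.12×10^5, ε/D = 0.00221 → f = 0.02459 (Haaland)
Major: h_f = f(L/D)·V²/2g = 0.02459·740.4·0.2070 = 3.768 m
Minor: ΣK = 9.29; h_m = ΣK·V²/2g = 1.923 m
Total H_L = 3.768 + 1.923 = 5.690 m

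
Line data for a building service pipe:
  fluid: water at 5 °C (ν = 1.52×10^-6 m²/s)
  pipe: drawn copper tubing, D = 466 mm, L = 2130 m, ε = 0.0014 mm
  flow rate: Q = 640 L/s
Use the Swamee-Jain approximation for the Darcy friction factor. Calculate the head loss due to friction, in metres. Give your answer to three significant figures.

V = 4Q/(πD²) = 4·0.640/(π·0.466²) = 3.752 m/s
Re = VD/ν = 3.752·0.466/1.52×10^-6 = 1.15×10^6 → turbulent
ε/D = 0.0014/466 = 3.00×10^-6
Swamee-Jain: f = 0.01142
h_f = f(L/D)V²/(2g) = 0.01142·(2130/0.466)·3.752²/(2·9.81) = 37.46 m

h_f ≈ 37.5 m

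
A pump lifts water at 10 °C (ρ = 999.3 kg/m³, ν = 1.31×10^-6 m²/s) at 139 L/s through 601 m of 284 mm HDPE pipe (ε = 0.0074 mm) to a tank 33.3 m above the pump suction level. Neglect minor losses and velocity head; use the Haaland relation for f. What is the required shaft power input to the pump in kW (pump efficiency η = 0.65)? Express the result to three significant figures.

V = 4Q/(πD²) = 2.194 m/s; Re = 4.76×10^5; ε/D = 2.61×10^-5; f = 0.01348
h_f = f(L/D)V²/2g = 7.001 m
Total head H = z + h_f = 33.3 + 7.001 = 40.30 m
P_hyd = ρgQH = 999.3·9.81·0.139·40.30 = 54.92 kW
P_shaft = P_hyd/η = 54.92/0.65 = 84.49 kW

P_shaft ≈ 84.5 kW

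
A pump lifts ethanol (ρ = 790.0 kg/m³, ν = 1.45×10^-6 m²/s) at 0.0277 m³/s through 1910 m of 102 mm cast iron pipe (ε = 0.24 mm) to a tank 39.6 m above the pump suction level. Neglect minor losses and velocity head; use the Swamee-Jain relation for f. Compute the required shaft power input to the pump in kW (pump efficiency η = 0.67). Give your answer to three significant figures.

V = 4Q/(πD²) = 3.390 m/s; Re = 2.38×10^5; ε/D = 0.00235; f = 0.02530
h_f = f(L/D)V²/2g = 277.5 m
Total head H = z + h_f = 39.6 + 277.5 = 317.1 m
P_hyd = ρgQH = 790.0·9.81·0.0277·317.1 = 68.08 kW
P_shaft = P_hyd/η = 68.08/0.67 = 101.6 kW

P_shaft ≈ 102 kW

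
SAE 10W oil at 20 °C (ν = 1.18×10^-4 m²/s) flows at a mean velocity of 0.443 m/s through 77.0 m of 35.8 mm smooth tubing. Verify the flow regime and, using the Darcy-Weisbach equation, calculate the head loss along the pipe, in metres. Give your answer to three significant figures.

h_f ≈ 10.2 m

Re = VD/ν = 0.443·0.03580/1.18×10^-4 = 134 → laminar (Re < 2300)
f = 64/Re = 0.4762
h_f = f(L/D)V²/(2g) = 0.4762·(77.0/0.03580)·0.443²/(2·9.81) = 10.24 m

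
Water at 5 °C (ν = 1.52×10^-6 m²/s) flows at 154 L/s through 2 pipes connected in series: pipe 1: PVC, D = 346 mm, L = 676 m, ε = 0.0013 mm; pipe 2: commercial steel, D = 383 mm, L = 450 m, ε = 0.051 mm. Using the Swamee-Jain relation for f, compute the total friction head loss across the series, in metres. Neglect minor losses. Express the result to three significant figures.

H ≈ 5.36 m

Pipe 1: V = 1.638 m/s, Re = 3.73×10^5, ε/D = 3.76×10^-6, f = 0.01386, h_1 = f(L/D)V²/2g = 3.702 m
Pipe 2: V = 1.337 m/s, Re = 3.37×10^5, ε/D = 1.33×10^-4, f = 0.01552, h_2 = f(L/D)V²/2g = 1.660 m
Series → Q common, losses add: H = Σh = 5.362 m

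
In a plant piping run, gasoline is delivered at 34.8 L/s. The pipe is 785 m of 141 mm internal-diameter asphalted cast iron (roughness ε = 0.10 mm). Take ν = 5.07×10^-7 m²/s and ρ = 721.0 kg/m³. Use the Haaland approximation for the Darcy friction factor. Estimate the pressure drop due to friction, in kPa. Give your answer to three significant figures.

Δp ≈ 186 kPa

V = 4Q/(πD²) = 4·0.0348/(π·0.141²) = 2.229 m/s
Re = VD/ν = 2.229·0.141/5.07×10^-7 = 6.20×10^5 → turbulent
ε/D = 0.10/141 = 7.09×10^-4
Haaland: f = 0.01867
h_f = f(L/D)V²/(2g) = 0.01867·(785/0.141)·2.229²/(2·9.81) = 26.31 m
Δp = ρg·h_f = 721.0·9.81·26.31 = 186.1 kPa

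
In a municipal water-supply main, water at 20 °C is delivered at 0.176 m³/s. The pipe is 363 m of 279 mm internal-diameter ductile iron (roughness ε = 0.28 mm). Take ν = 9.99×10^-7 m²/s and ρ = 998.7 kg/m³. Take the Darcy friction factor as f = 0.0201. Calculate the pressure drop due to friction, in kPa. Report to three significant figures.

Δp ≈ 108 kPa

V = 4Q/(πD²) = 4·0.176/(π·0.279²) = 2.879 m/s
h_f = f(L/D)V²/(2g) = 0.02010·(363/0.279)·2.879²/(2·9.81) = 11.05 m
Δp = ρg·h_f = 998.7·9.81·11.05 = 108.2 kPa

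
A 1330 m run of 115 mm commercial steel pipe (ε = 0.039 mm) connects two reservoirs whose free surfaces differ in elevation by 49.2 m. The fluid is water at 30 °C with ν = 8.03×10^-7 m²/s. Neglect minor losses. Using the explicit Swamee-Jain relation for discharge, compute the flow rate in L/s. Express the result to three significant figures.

Swamee-Jain (Type II): Q = -0.965·√(gD⁵h_f/L)·ln[ε/(3.7D) + √(3.17ν²L/(gD³h_f))]
√(gD⁵h_f/L) = √(9.81·0.115⁵·49.2/1330) = 0.002702
ε/(3.7D) = 9.17×10^-5; √(3.17ν²L/(gD³h_f)) = 6.09×10^-5
Q = -0.965·0.002702·ln(1.525×10^-4) = 0.02291 m³/s
Check: V = 2.21 m/s, Re = 3.16×10^5, f = 0.01725, h_f = 49.5 m ≈ 49.2 m ✓

Q ≈ 22.9 L/s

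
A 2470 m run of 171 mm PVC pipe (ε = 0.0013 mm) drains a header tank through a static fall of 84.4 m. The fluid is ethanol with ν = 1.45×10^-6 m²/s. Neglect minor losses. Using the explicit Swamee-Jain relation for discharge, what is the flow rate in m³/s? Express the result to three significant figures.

Q ≈ 0.0651 m³/s

Swamee-Jain (Type II): Q = -0.965·√(gD⁵h_f/L)·ln[ε/(3.7D) + √(3.17ν²L/(gD³h_f))]
√(gD⁵h_f/L) = √(9.81·0.171⁵·84.4/2470) = 0.007001
ε/(3.7D) = 2.05×10^-6; √(3.17ν²L/(gD³h_f)) = 6.31×10^-5
Q = -0.965·0.007001·ln(6.511×10^-5) = 0.06512 m³/s
Check: V = 2.84 m/s, Re = 3.34×10^5, f = 0.01418, h_f = 83.9 m ≈ 84.4 m ✓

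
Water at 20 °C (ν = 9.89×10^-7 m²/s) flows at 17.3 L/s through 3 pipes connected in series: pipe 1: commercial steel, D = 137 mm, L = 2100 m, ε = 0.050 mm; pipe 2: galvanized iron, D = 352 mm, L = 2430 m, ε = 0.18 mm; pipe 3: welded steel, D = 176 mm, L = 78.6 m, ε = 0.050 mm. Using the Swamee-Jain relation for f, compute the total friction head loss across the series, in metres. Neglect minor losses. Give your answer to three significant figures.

H ≈ 20.5 m

Pipe 1: V = 1.174 m/s, Re = 1.63×10^5, ε/D = 3.65×10^-4, f = 0.01860, h_1 = f(L/D)V²/2g = 20.02 m
Pipe 2: V = 0.1778 m/s, Re = 6.33×10^4, ε/D = 5.11×10^-4, f = 0.02182, h_2 = f(L/D)V²/2g = 0.2426 m
Pipe 3: V = 0.7111 m/s, Re = 1.27×10^5, ε/D = 2.84×10^-4, f = 0.01876, h_3 = f(L/D)V²/2g = 0.2159 m
Series → Q common, losses add: H = Σh = 20.48 m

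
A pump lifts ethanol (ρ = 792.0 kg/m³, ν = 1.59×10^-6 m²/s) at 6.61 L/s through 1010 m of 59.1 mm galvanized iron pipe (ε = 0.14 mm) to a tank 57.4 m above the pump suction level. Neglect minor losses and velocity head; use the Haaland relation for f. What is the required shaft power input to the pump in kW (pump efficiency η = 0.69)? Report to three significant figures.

V = 4Q/(πD²) = 2.410 m/s; Re = 8.96×10^4; ε/D = 0.00237; f = 0.02607
h_f = f(L/D)V²/2g = 131.8 m
Total head H = z + h_f = 57.4 + 131.8 = 189.2 m
P_hyd = ρgQH = 792.0·9.81·0.00661·189.2 = 9.718 kW
P_shaft = P_hyd/η = 9.718/0.69 = 14.08 kW

P_shaft ≈ 14.1 kW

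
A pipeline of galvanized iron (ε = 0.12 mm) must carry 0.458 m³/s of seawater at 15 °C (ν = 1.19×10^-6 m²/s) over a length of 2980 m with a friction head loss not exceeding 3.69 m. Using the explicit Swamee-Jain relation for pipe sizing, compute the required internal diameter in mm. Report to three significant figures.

D ≈ 738 mm

Swamee-Jain (Type III): D = 0.66·[ε^1.25·(LQ²/(gh_f))^4.75 + ν·Q^9.4·(L/(gh_f))^5.2]^0.04
LQ²/(gh_f) = 17.27; L/(gh_f) = 82.32
Term 1 = ε^1.25·(…)^4.75 = 9.46; Term 2 = ν·Q^9.4·(…)^5.2 = 7.05
D = 0.66·(9.46 + 7.05)^0.04 = 0.7383 m = 738 mm
Check: V = 1.07 m/s, Re = 6.64×10^5, f = 0.01477, h_f = 3.48 m ≈ 3.69 m ✓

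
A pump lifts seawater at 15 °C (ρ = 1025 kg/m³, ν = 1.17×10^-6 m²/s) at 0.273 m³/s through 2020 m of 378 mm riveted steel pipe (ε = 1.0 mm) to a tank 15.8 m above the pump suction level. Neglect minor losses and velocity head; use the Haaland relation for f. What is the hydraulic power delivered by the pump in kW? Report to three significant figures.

P_hyd ≈ 156 kW

V = 4Q/(πD²) = 2.433 m/s; Re = 7.86×10^5; ε/D = 0.00265; f = 0.02548
h_f = f(L/D)V²/2g = 41.08 m
Total head H = z + h_f = 15.8 + 41.08 = 56.88 m
P_hyd = ρgQH = 1025·9.81·0.273·56.88 = 156.1 kW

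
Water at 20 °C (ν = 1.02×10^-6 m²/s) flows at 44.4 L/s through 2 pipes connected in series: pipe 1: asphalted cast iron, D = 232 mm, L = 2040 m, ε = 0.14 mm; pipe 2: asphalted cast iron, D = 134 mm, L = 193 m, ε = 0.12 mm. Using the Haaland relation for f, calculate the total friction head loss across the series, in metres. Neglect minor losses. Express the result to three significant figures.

H ≈ 23.8 m

Pipe 1: V = 1.050 m/s, Re = 2.39×10^5, ε/D = 6.03×10^-4, f = 0.01892, h_1 = f(L/D)V²/2g = 9.353 m
Pipe 2: V = 3.148 m/s, Re = 4.14×10^5, ε/D = 8.96×10^-4, f = 0.01983, h_2 = f(L/D)V²/2g = 14.43 m
Series → Q common, losses add: H = Σh = 23.78 m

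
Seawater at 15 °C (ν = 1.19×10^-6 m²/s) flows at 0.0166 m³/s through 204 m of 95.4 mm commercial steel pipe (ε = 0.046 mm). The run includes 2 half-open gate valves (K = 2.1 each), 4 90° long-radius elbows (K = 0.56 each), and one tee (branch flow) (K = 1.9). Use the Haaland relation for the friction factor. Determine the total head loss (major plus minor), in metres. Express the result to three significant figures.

H_L ≈ 13.3 m

V = 4Q/(πD²) = 2.322 m/s; V²/2g = 0.2749 m
Re = 1.86×10^5, ε/D = 4.82×10^-4 → f = 0.01866 (Haaland)
Major: h_f = f(L/D)·V²/2g = 0.01866·2138·0.2749 = 10.97 m
Minor: ΣK = 8.34; h_m = ΣK·V²/2g = 2.293 m
Total H_L = 10.97 + 2.293 = 13.26 m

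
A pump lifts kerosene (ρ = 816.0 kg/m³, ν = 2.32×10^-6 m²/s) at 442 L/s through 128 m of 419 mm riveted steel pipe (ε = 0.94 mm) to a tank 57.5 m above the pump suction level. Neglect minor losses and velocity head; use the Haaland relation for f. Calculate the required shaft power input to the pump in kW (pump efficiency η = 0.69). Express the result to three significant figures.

V = 4Q/(πD²) = 3.206 m/s; Re = 5.79×10^5; ε/D = 0.00224; f = 0.02446
h_f = f(L/D)V²/2g = 3.913 m
Total head H = z + h_f = 57.5 + 3.913 = 61.41 m
P_hyd = ρgQH = 816.0·9.81·0.442·61.41 = 217.3 kW
P_shaft = P_hyd/η = 217.3/0.69 = 314.9 kW

P_shaft ≈ 315 kW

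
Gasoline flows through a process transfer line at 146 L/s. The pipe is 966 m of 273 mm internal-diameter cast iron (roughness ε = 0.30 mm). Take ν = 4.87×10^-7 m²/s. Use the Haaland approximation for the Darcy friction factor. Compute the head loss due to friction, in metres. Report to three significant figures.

V = 4Q/(πD²) = 4·0.146/(π·0.273²) = 2.494 m/s
Re = VD/ν = 2.494·0.273/4.87×10^-7 = 1.40×10^6 → turbulent
ε/D = 0.30/273 = 0.00110
Haaland: f = 0.02031
h_f = f(L/D)V²/(2g) = 0.02031·(966/0.273)·2.494²/(2·9.81) = 22.79 m

h_f ≈ 22.8 m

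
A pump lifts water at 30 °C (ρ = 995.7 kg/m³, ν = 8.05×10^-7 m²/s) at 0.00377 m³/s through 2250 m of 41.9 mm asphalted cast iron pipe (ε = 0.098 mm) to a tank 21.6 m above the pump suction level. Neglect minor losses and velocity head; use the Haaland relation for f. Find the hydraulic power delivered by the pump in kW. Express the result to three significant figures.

V = 4Q/(πD²) = 2.734 m/s; Re = 1.42×10^5; ε/D = 0.00234; f = 0.02546
h_f = f(L/D)V²/2g = 520.9 m
Total head H = z + h_f = 21.6 + 520.9 = 542.5 m
P_hyd = ρgQH = 995.7·9.81·0.00377·542.5 = 19.98 kW

P_hyd ≈ 20.0 kW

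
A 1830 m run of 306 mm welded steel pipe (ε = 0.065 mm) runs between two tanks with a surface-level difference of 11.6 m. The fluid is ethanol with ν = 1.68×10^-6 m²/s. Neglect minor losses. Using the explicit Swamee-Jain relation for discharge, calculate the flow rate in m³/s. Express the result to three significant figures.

Swamee-Jain (Type II): Q = -0.965·√(gD⁵h_f/L)·ln[ε/(3.7D) + √(3.17ν²L/(gD³h_f))]
√(gD⁵h_f/L) = √(9.81·0.306⁵·11.6/1830) = 0.01292
ε/(3.7D) = 5.74×10^-5; √(3.17ν²L/(gD³h_f)) = 7.09×10^-5
Q = -0.965·0.01292·ln(1.283×10^-4) = 0.1117 m³/s
Check: V = 1.52 m/s, Re = 2.77×10^5, f = 0.01656, h_f = 11.6 m ≈ 11.6 m ✓

Q ≈ 0.112 m³/s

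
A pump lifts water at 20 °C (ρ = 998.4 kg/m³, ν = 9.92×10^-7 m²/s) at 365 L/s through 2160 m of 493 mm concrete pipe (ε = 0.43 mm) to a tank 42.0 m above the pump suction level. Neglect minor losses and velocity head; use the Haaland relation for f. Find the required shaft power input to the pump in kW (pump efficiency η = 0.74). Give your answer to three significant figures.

V = 4Q/(πD²) = 1.912 m/s; Re = 9.50×10^5; ε/D = 8.72×10^-4; f = 0.01935
h_f = f(L/D)V²/2g = 15.79 m
Total head H = z + h_f = 42.0 + 15.79 = 57.79 m
P_hyd = ρgQH = 998.4·9.81·0.365·57.79 = 206.6 kW
P_shaft = P_hyd/η = 206.6/0.74 = 279.2 kW

P_shaft ≈ 279 kW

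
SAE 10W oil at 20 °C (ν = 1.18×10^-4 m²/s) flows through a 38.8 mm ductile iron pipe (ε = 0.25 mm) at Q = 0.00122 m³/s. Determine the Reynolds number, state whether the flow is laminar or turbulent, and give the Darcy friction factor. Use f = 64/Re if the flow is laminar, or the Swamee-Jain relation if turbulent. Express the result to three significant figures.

Re ≈ 339; laminar; f = 64/Re ≈ 0.189

V = 4Q/(πD²) = 1.032 m/s
Re = VD/ν = 1.032·0.0388/1.18×10^-4 = 339
Re < 2300 → laminar → f = 64/Re = 0.1886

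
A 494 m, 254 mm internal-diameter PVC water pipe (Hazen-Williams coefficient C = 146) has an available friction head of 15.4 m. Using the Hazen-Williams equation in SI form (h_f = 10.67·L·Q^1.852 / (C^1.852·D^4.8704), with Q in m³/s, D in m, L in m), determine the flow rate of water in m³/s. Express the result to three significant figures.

Q ≈ 0.170 m³/s

Rearranging: Q = [h_f·C^1.852·D^4.8704 / (10.67·L)]^(1/1.852)
Q = [15.4·146^1.852·0.254^4.8704 / (10.67·494)]^0.540 = 0.1701 m³/s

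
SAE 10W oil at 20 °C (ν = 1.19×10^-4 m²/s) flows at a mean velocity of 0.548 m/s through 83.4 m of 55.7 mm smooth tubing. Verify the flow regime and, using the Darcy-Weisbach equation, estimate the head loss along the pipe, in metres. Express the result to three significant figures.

Re = VD/ν = 0.548·0.05570/1.19×10^-4 = 257 → laminar (Re < 2300)
f = 64/Re = 0.2495
h_f = f(L/D)V²/(2g) = 0.2495·(83.4/0.05570)·0.548²/(2·9.81) = 5.718 m

h_f ≈ 5.72 m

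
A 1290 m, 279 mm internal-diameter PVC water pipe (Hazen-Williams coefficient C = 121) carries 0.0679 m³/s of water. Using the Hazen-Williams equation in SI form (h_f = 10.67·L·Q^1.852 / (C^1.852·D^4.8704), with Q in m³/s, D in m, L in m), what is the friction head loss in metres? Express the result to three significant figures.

h_f = 10.67·1290·0.0679^1.852 / (121^1.852·0.279^4.8704) = 6.579 m

h_f ≈ 6.58 m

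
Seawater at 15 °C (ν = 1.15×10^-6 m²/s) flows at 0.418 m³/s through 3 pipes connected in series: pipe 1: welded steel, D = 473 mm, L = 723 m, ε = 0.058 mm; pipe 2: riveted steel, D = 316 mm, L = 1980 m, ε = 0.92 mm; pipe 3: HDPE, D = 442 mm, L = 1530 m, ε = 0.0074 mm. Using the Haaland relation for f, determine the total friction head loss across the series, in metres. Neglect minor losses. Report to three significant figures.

H ≈ 258 m

Pipe 1: V = 2.379 m/s, Re = 9.78×10^5, ε/D = 1.23×10^-4, f = 0.01367, h_1 = f(L/D)V²/2g = 6.026 m
Pipe 2: V = 5.330 m/s, Re = 1.46×10^6, ε/D = 0.00291, f = 0.02608, h_2 = f(L/D)V²/2g = 236.6 m
Pipe 3: V = 2.724 m/s, Re = 1.05×10^6, ε/D = 1.67×10^-5, f = 0.01182, h_3 = f(L/D)V²/2g = 15.48 m
Series → Q common, losses add: H = Σh = 258.1 m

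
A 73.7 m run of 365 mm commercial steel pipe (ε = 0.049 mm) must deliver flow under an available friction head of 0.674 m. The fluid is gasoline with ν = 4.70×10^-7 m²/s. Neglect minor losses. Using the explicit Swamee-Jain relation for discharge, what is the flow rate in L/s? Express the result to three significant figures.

Swamee-Jain (Type II): Q = -0.965·√(gD⁵h_f/L)·ln[ε/(3.7D) + √(3.17ν²L/(gD³h_f))]
√(gD⁵h_f/L) = √(9.81·0.365⁵·0.674/73.7) = 0.02411
ε/(3.7D) = 3.63×10^-5; √(3.17ν²L/(gD³h_f)) = 1.27×10^-5
Q = -0.965·0.02411·ln(4.895×10^-5) = 0.2309 m³/s
Check: V = 2.21 m/s, Re = 1.71×10^6, f = 0.01353, h_f = 0.678 m ≈ 0.674 m ✓

Q ≈ 231 L/s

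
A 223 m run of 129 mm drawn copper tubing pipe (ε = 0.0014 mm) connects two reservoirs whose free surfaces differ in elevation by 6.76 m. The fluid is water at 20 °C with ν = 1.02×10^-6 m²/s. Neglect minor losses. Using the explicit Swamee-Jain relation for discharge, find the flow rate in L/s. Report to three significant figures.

Swamee-Jain (Type II): Q = -0.965·√(gD⁵h_f/L)·ln[ε/(3.7D) + √(3.17ν²L/(gD³h_f))]
√(gD⁵h_f/L) = √(9.81·0.129⁵·6.76/223) = 0.003259
ε/(3.7D) = 2.93×10^-6; √(3.17ν²L/(gD³h_f)) = 7.19×10^-5
Q = -0.965·0.003259·ln(7.481×10^-5) = 0.02988 m³/s
Check: V = 2.29 m/s, Re = 2.89×10^5, f = 0.01460, h_f = 6.72 m ≈ 6.76 m ✓

Q ≈ 29.9 L/s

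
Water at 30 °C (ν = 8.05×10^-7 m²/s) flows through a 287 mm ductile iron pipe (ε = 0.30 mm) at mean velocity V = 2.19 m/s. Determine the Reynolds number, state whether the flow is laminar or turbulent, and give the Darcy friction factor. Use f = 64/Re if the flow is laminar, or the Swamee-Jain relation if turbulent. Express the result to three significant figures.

Re ≈ 7.81×10^5; turbulent; f ≈ 0.0203

Re = VD/ν = 2.190·0.287/8.05×10^-7 = 7.81×10^5
Re > 4000 → turbulent; ε/D = 0.00105
Swamee-Jain: f = 0.02033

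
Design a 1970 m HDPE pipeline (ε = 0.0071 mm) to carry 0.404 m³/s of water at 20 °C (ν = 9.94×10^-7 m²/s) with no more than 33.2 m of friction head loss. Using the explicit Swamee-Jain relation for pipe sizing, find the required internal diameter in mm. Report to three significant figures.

Swamee-Jain (Type III): D = 0.66·[ε^1.25·(LQ²/(gh_f))^4.75 + ν·Q^9.4·(L/(gh_f))^5.2]^0.04
LQ²/(gh_f) = 0.9872; L/(gh_f) = 6.049
Term 1 = ε^1.25·(…)^4.75 = 3.45×10^-7; Term 2 = ν·Q^9.4·(…)^5.2 = 2.30×10^-6
D = 0.66·(3.45×10^-7 + 2.30×10^-6)^0.04 = 0.3949 m = 395 mm
Check: V = 3.30 m/s, Re = 1.31×10^6, f = 0.01160, h_f = 32.1 m ≈ 33.2 m ✓

D ≈ 395 mm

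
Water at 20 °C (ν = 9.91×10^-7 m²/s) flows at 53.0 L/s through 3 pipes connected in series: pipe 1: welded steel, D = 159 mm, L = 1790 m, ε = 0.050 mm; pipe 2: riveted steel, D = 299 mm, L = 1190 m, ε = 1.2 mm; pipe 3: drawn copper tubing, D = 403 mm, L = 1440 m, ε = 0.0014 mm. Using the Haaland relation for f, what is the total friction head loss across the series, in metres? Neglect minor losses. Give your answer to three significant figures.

Pipe 1: V = 2.669 m/s, Re = 4.28×10^5, ε/D = 3.14×10^-4, f = 0.01644, h_1 = f(L/D)V²/2g = 67.20 m
Pipe 2: V = 0.7548 m/s, Re = 2.28×10^5, ε/D = 0.00401, f = 0.02894, h_2 = f(L/D)V²/2g = 3.344 m
Pipe 3: V = 0.4155 m/s, Re = 1.69×10^5, ε/D = 3.47×10^-6, f = 0.01604, h_3 = f(L/D)V²/2g = 0.5043 m
Series → Q common, losses add: H = Σh = 71.05 m

H ≈ 71.0 m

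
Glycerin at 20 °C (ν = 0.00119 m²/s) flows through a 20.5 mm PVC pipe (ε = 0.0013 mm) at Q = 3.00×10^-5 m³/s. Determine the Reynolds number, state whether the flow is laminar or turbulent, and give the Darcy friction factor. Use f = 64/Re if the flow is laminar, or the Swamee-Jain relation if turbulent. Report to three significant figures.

Re ≈ 1.57; laminar; f = 64/Re ≈ 40.9

V = 4Q/(πD²) = 0.09089 m/s
Re = VD/ν = 0.09089·0.0205/0.00119 = 1.57
Re < 2300 → laminar → f = 64/Re = 40.87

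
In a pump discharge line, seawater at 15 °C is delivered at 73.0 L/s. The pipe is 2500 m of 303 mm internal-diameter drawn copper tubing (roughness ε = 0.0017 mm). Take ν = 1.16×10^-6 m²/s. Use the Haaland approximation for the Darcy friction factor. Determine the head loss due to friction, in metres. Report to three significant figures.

h_f ≈ 6.35 m

V = 4Q/(πD²) = 4·0.0730/(π·0.303²) = 1.012 m/s
Re = VD/ν = 1.012·0.303/1.16×10^-6 = 2.64×10^5 → turbulent
ε/D = 0.0017/303 = 5.61×10^-6
Haaland: f = 0.01473
h_f = f(L/D)V²/(2g) = 0.01473·(2500/0.303)·1.012²/(2·9.81) = 6.348 m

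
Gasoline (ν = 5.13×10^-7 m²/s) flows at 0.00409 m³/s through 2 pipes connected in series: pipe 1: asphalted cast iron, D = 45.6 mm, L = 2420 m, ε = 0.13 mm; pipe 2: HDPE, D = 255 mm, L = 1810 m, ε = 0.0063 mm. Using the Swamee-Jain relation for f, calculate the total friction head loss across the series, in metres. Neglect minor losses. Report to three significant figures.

Pipe 1: V = 2.504 m/s, Re = 2.23×10^5, ε/D = 0.00285, f = 0.02659, h_1 = f(L/D)V²/2g = 451.2 m
Pipe 2: V = 0.08009 m/s, Re = 3.98×10^4, ε/D = 2.47×10^-5, f = 0.02196, h_2 = f(L/D)V²/2g = 0.05095 m
Series → Q common, losses add: H = Σh = 451.2 m

H ≈ 451 m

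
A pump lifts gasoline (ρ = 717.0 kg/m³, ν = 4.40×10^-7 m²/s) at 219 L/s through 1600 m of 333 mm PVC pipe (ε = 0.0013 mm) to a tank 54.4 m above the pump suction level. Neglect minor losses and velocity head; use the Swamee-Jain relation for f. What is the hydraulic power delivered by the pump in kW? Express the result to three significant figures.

P_hyd ≈ 109 kW

V = 4Q/(πD²) = 2.515 m/s; Re = 1.90×10^6; ε/D = 3.90×10^-6; f = 0.01059
h_f = f(L/D)V²/2g = 16.40 m
Total head H = z + h_f = 54.4 + 16.40 = 70.80 m
P_hyd = ρgQH = 717.0·9.81·0.219·70.80 = 109.1 kW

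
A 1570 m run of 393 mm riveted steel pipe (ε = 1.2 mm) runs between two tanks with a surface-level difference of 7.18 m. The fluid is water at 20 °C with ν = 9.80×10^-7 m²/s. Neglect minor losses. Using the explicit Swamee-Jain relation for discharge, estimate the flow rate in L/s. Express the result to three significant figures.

Swamee-Jain (Type II): Q = -0.965·√(gD⁵h_f/L)·ln[ε/(3.7D) + √(3.17ν²L/(gD³h_f))]
√(gD⁵h_f/L) = √(9.81·0.393⁵·7.18/1570) = 0.02051
ε/(3.7D) = 8.25×10^-4; √(3.17ν²L/(gD³h_f)) = 3.34×10^-5
Q = -0.965·0.02051·ln(8.587×10^-4) = 0.1397 m³/s
Check: V = 1.15 m/s, Re = 4.62×10^5, f = 0.02670, h_f = 7.21 m ≈ 7.18 m ✓

Q ≈ 140 L/s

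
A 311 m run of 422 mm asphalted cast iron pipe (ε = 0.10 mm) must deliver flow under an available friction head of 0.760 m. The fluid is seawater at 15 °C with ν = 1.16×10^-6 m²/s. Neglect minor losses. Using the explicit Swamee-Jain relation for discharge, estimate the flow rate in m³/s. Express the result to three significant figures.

Q ≈ 0.157 m³/s

Swamee-Jain (Type II): Q = -0.965·√(gD⁵h_f/L)·ln[ε/(3.7D) + √(3.17ν²L/(gD³h_f))]
√(gD⁵h_f/L) = √(9.81·0.422⁵·0.760/311) = 0.01791
ε/(3.7D) = 6.40×10^-5; √(3.17ν²L/(gD³h_f)) = 4.87×10^-5
Q = -0.965·0.01791·ln(1.127×10^-4) = 0.1571 m³/s
Check: V = 1.12 m/s, Re = 4.09×10^5, f = 0.01612, h_f = 0.764 m ≈ 0.760 m ✓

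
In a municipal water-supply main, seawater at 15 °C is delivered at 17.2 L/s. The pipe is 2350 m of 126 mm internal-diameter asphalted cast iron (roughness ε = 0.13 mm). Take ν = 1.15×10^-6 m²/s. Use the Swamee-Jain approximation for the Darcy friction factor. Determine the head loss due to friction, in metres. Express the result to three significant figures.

h_f ≈ 39.3 m

V = 4Q/(πD²) = 4·0.0172/(π·0.126²) = 1.379 m/s
Re = VD/ν = 1.379·0.126/1.15×10^-6 = 1.51×10^5 → turbulent
ε/D = 0.13/126 = 0.00103
Swamee-Jain: f = 0.02171
h_f = f(L/D)V²/(2g) = 0.02171·(2350/0.126)·1.379²/(2·9.81) = 39.27 m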